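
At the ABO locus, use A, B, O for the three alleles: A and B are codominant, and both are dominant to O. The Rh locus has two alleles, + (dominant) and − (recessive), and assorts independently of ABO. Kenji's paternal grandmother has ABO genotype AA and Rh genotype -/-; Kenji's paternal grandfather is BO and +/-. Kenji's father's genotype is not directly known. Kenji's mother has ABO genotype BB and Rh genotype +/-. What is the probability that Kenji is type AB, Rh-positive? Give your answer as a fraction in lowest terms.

5/16

Kenji's father's ABO genotype from AA × BO: 1/2 AB, 1/2 AO.
Crossing each possibility with the mother BB and summing P(type AB): 1/2·1/2 + 1/2·1/2 = 1/2.
Similarly for Rh via the father's Rh distribution: P(Rh+) = 5/8.
Independent loci: 1/2 × 5/8 = 5/16.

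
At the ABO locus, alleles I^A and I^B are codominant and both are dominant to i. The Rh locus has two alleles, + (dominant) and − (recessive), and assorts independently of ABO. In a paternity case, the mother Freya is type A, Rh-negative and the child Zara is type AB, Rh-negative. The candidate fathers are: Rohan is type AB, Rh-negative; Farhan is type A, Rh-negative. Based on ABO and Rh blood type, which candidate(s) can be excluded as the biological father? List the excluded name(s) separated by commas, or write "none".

Farhan

A candidate is excluded only if no genotype consistent with his phenotype could produce a type AB, Rh-negative child with a type A, Rh-negative mother.
Farhan (type A, Rh-): no genotype consistent with that phenotype can produce a type-AB Rh- child with a type-A mother.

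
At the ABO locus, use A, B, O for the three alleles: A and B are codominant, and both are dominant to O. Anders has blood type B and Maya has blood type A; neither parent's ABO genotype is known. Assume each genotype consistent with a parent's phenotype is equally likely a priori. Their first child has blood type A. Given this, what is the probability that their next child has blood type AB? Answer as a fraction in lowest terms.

Possible genotypes: Anders ∈ {BB, BO}; Maya ∈ {AA, AO}.
Weight each parental genotype pair by prior × P(type-A child):
  BO × AA: posterior weight 2/3; P(next child type AB) = 1/2.
  BO × AO: posterior weight 1/3; P(next child type AB) = 1/4.
Weighted sum = 5/12.

5/12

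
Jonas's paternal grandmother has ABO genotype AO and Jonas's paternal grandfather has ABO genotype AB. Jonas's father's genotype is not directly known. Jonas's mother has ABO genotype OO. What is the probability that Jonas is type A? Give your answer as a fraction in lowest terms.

1/2

Jonas's father's ABO genotype from AO × AB: 1/4 AA, 1/4 AB, 1/4 AO, 1/4 BO.
Crossing each possibility with the mother OO and summing P(type A): 1/4·1 + 1/4·1/2 + 1/4·1/2 + 1/4·0 = 1/2.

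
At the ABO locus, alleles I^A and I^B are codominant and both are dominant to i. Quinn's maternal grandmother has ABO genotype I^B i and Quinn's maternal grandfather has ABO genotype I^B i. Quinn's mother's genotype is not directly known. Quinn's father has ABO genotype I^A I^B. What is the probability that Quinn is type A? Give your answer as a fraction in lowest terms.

1/4

Quinn's mother's ABO genotype from I^B i × I^B i: 1/4 I^B I^B, 1/2 I^B i, 1/4 i i.
Crossing each possibility with the father I^A I^B and summing P(type A): 1/4·0 + 1/2·1/4 + 1/4·1/2 = 1/4.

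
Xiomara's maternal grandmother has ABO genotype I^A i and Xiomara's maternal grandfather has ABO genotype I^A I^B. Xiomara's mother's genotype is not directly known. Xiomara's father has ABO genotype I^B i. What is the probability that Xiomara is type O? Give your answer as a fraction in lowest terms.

1/8

Xiomara's mother's ABO genotype from I^A i × I^A I^B: 1/4 I^A I^A, 1/4 I^A I^B, 1/4 I^A i, 1/4 I^B i.
Crossing each possibility with the father I^B i and summing P(type O): 1/4·0 + 1/4·0 + 1/4·1/4 + 1/4·1/4 = 1/8.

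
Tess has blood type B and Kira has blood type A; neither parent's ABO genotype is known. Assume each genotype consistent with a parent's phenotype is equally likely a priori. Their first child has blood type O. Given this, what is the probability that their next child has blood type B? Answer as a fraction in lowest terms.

1/4

Possible genotypes: Tess ∈ {BB, BO}; Kira ∈ {AA, AO}.
Weight each parental genotype pair by prior × P(type-O child):
  BO × AO: posterior weight 1; P(next child type B) = 1/4.
Weighted sum = 1/4.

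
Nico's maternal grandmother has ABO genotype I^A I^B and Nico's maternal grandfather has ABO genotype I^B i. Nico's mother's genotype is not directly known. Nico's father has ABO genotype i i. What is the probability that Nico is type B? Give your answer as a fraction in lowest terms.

1/2

Nico's mother's ABO genotype from I^A I^B × I^B i: 1/4 I^A I^B, 1/4 I^A i, 1/4 I^B I^B, 1/4 I^B i.
Crossing each possibility with the father i i and summing P(type B): 1/4·1/2 + 1/4·0 + 1/4·1 + 1/4·1/2 = 1/2.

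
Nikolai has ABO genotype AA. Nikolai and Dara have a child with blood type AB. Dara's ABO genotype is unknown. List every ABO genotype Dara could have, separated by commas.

AB, BB, BO

For each candidate genotype of Dara, check whether crossing it with AA can produce every observed child phenotype.
  AA → possible child types {A} ✗
  AB → possible child types {A, AB} ✓
  AO → possible child types {A} ✗
  BB → possible child types {AB} ✓
  BO → possible child types {A, AB} ✓
  OO → possible child types {A} ✗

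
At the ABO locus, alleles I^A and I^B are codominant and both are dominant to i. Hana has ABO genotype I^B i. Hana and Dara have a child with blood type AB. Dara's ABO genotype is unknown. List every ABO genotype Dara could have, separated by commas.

I^A I^A, I^A I^B, I^A i

For each candidate genotype of Dara, check whether crossing it with I^B i can produce every observed child phenotype.
  I^A I^A → possible child types {A, AB} ✓
  I^A I^B → possible child types {A, B, AB} ✓
  I^A i → possible child types {O, A, B, AB} ✓
  I^B I^B → possible child types {B} ✗
  I^B i → possible child types {O, B} ✗
  i i → possible child types {O, B} ✗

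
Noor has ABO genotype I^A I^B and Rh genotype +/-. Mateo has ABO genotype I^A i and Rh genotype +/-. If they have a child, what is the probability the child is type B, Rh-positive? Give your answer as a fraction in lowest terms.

3/16

ABO cross I^A I^B × I^A i → offspring phenotypes: 1/2 A, 1/4 B, 1/4 AB.
Rh cross +/- × +/- → 3/4 Rh+, 1/4 Rh-.
Independent loci: P(type B, Rh-positive) = 1/4 × 3/4 = 3/16.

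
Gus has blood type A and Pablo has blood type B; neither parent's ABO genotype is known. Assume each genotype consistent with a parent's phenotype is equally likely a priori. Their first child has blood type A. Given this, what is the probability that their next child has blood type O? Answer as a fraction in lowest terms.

1/12

Possible genotypes: Gus ∈ {I^A I^A, I^A i}; Pablo ∈ {I^B I^B, I^B i}.
Weight each parental genotype pair by prior × P(type-A child):
  I^A I^A × I^B i: posterior weight 2/3; P(next child type O) = 0.
  I^A i × I^B i: posterior weight 1/3; P(next child type O) = 1/4.
Weighted sum = 1/12.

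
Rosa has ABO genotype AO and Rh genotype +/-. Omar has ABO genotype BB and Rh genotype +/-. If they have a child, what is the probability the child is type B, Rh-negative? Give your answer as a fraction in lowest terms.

ABO cross AO × BB → offspring phenotypes: 1/2 B, 1/2 AB.
Rh cross +/- × +/- → 3/4 Rh+, 1/4 Rh-.
Independent loci: P(type B, Rh-negative) = 1/2 × 1/4 = 1/8.

1/8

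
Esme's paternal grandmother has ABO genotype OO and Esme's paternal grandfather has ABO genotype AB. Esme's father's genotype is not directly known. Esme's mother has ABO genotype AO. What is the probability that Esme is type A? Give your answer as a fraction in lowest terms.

Esme's father's ABO genotype from OO × AB: 1/2 AO, 1/2 BO.
Crossing each possibility with the mother AO and summing P(type A): 1/2·3/4 + 1/2·1/4 = 1/2.

1/2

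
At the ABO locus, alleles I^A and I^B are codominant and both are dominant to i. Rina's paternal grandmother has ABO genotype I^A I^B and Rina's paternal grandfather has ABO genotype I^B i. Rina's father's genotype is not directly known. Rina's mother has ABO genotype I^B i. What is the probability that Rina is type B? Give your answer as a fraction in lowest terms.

5/8

Rina's father's ABO genotype from I^A I^B × I^B i: 1/4 I^A I^B, 1/4 I^A i, 1/4 I^B I^B, 1/4 I^B i.
Crossing each possibility with the mother I^B i and summing P(type B): 1/4·1/2 + 1/4·1/4 + 1/4·1 + 1/4·3/4 = 5/8.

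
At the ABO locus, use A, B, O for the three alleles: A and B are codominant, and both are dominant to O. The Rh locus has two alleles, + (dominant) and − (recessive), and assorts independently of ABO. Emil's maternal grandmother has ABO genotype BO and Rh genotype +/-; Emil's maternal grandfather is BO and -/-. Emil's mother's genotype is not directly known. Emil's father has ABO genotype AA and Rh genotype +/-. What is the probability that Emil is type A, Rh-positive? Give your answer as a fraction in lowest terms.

5/16

Emil's mother's ABO genotype from BO × BO: 1/4 BB, 1/2 BO, 1/4 OO.
Crossing each possibility with the father AA and summing P(type A): 1/4·0 + 1/2·1/2 + 1/4·1 = 1/2.
Similarly for Rh via the mother's Rh distribution: P(Rh+) = 5/8.
Independent loci: 1/2 × 5/8 = 5/16.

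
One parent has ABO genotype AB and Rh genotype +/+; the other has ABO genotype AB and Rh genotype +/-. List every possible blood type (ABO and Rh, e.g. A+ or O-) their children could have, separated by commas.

A+, B+, AB+

Gametes from AB × AB give offspring ABO genotypes AA, AB, BB, i.e. phenotypes A, B, AB.
Rh cross +/+ × +/- → phenotypes Rh+.
Combining independently: A+, B+, AB+.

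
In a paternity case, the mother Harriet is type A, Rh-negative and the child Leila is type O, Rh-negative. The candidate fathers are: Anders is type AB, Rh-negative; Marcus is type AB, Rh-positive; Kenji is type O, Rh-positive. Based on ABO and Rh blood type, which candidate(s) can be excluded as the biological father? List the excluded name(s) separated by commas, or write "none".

Anders, Marcus

A candidate is excluded only if no genotype consistent with his phenotype could produce a type O, Rh-negative child with a type A, Rh-negative mother.
Anders (type AB, Rh-): no genotype consistent with that phenotype can produce a type-O Rh- child with a type-A mother.
Marcus (type AB, Rh+): no genotype consistent with that phenotype can produce a type-O Rh- child with a type-A mother.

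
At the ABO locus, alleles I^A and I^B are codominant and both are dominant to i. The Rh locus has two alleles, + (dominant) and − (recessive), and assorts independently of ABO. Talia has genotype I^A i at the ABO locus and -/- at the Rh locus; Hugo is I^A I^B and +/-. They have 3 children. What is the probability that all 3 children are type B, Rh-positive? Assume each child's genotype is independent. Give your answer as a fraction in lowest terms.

ABO cross I^A i × I^A I^B → 1/2 A, 1/4 B, 1/4 AB.
Rh cross -/- × +/- → 1/2 Rh+, 1/2 Rh-; so P(type B, Rh-positive) = 1/4 × 1/2 = 1/8 per child.
All 3 independent: (1/8)^3 = 1/512.

1/512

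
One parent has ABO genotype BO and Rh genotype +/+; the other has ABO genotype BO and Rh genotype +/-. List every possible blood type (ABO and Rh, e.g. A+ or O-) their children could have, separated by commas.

Gametes from BO × BO give offspring ABO genotypes BB, BO, OO, i.e. phenotypes O, B.
Rh cross +/+ × +/- → phenotypes Rh+.
Combining independently: O+, B+.

O+, B+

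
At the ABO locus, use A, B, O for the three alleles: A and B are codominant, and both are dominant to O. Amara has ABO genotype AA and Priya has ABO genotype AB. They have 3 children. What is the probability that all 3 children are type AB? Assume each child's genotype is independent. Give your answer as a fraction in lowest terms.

ABO cross AA × AB → 1/2 A, 1/2 AB.
So P(type AB) = 1/2 per child.
All 3 independent: (1/2)^3 = 1/8.

1/8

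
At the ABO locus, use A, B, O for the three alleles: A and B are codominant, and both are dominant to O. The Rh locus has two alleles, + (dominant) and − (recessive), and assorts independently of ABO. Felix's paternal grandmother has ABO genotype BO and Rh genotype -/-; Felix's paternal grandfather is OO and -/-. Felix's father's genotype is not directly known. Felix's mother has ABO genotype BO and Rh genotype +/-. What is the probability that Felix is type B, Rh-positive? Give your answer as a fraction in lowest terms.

5/16

Felix's father's ABO genotype from BO × OO: 1/2 BO, 1/2 OO.
Crossing each possibility with the mother BO and summing P(type B): 1/2·3/4 + 1/2·1/2 = 5/8.
Similarly for Rh via the father's Rh distribution: P(Rh+) = 1/2.
Independent loci: 5/8 × 1/2 = 5/16.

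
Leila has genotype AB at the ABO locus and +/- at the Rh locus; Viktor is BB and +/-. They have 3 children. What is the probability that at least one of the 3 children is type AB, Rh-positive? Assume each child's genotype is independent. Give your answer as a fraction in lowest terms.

ABO cross AB × BB → 1/2 B, 1/2 AB.
Rh cross +/- × +/- → 3/4 Rh+, 1/4 Rh-; so P(type AB, Rh-positive) = 1/2 × 3/4 = 3/8 per child.
P(none) = (5/8)^3 = 125/512; P(at least one) = 1 − 125/512 = 387/512.

387/512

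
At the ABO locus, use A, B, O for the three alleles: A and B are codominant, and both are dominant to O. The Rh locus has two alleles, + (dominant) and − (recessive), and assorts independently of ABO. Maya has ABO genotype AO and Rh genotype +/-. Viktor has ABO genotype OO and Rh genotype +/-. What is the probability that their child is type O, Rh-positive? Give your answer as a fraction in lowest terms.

ABO cross AO × OO → offspring phenotypes: 1/2 O, 1/2 A.
Rh cross +/- × +/- → 3/4 Rh+, 1/4 Rh-.
Independent loci: P(type O, Rh-positive) = 1/2 × 3/4 = 3/8.

3/8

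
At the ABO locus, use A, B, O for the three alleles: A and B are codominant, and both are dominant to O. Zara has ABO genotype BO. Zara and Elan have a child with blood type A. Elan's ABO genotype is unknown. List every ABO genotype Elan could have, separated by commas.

For each candidate genotype of Elan, check whether crossing it with BO can produce every observed child phenotype.
  AA → possible child types {A, AB} ✓
  AB → possible child types {A, B, AB} ✓
  AO → possible child types {O, A, B, AB} ✓
  BB → possible child types {B} ✗
  BO → possible child types {O, B} ✗
  OO → possible child types {O, B} ✗

AA, AB, AO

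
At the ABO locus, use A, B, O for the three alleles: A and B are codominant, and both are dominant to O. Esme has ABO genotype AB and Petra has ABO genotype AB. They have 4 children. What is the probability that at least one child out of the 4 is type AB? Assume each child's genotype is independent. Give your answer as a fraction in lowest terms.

15/16

ABO cross AB × AB → 1/4 A, 1/4 B, 1/2 AB.
So P(type AB) = 1/2 per child.
P(none) = (1/2)^4 = 1/16; P(at least one) = 1 − 1/16 = 15/16.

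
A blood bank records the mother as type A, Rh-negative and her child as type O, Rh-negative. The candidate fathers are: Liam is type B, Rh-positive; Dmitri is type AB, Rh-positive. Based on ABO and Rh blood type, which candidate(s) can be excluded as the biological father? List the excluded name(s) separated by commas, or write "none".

Dmitri

A candidate is excluded only if no genotype consistent with his phenotype could produce a type O, Rh-negative child with a type A, Rh-negative mother.
Dmitri (type AB, Rh+): no genotype consistent with that phenotype can produce a type-O Rh- child with a type-A mother.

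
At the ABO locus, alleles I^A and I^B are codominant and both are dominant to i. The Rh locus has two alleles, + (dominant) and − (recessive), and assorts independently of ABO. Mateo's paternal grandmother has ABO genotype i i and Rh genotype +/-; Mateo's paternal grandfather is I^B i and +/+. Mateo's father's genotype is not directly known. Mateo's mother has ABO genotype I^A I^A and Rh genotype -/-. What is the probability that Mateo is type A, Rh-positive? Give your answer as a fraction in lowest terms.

9/16

Mateo's father's ABO genotype from i i × I^B i: 1/2 I^B i, 1/2 i i.
Crossing each possibility with the mother I^A I^A and summing P(type A): 1/2·1/2 + 1/2·1 = 3/4.
Similarly for Rh via the father's Rh distribution: P(Rh+) = 3/4.
Independent loci: 3/4 × 3/4 = 9/16.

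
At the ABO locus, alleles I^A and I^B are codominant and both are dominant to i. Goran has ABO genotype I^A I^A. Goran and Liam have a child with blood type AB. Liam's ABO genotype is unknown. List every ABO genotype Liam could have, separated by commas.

For each candidate genotype of Liam, check whether crossing it with I^A I^A can produce every observed child phenotype.
  I^A I^A → possible child types {A} ✗
  I^A I^B → possible child types {A, AB} ✓
  I^A i → possible child types {A} ✗
  I^B I^B → possible child types {AB} ✓
  I^B i → possible child types {A, AB} ✓
  i i → possible child types {A} ✗

I^A I^B, I^B I^B, I^B i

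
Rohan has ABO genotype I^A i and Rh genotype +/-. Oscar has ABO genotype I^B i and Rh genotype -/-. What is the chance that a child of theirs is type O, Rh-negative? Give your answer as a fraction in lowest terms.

1/8

ABO cross I^A i × I^B i → offspring phenotypes: 1/4 O, 1/4 A, 1/4 B, 1/4 AB.
Rh cross +/- × -/- → 1/2 Rh+, 1/2 Rh-.
Independent loci: P(type O, Rh-negative) = 1/4 × 1/2 = 1/8.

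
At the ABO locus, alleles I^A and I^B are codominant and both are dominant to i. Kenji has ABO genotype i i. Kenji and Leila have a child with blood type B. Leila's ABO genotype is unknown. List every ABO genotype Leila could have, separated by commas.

For each candidate genotype of Leila, check whether crossing it with i i can produce every observed child phenotype.
  I^A I^A → possible child types {A} ✗
  I^A I^B → possible child types {A, B} ✓
  I^A i → possible child types {O, A} ✗
  I^B I^B → possible child types {B} ✓
  I^B i → possible child types {O, B} ✓
  i i → possible child types {O} ✗

I^A I^B, I^B I^B, I^B i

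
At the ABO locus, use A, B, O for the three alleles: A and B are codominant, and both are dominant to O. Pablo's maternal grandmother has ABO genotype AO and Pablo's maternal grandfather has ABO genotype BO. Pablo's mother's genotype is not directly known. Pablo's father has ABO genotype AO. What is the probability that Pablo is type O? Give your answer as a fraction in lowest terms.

1/4

Pablo's mother's ABO genotype from AO × BO: 1/4 AB, 1/4 AO, 1/4 BO, 1/4 OO.
Crossing each possibility with the father AO and summing P(type O): 1/4·0 + 1/4·1/4 + 1/4·1/4 + 1/4·1/2 = 1/4.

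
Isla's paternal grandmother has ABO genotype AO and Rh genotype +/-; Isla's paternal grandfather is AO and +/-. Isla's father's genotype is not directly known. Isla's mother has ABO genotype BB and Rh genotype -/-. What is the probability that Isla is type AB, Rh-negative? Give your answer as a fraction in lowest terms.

Isla's father's ABO genotype from AO × AO: 1/4 AA, 1/2 AO, 1/4 OO.
Crossing each possibility with the mother BB and summing P(type AB): 1/4·1 + 1/2·1/2 + 1/4·0 = 1/2.
Similarly for Rh via the father's Rh distribution: P(Rh-) = 1/2.
Independent loci: 1/2 × 1/2 = 1/4.

1/4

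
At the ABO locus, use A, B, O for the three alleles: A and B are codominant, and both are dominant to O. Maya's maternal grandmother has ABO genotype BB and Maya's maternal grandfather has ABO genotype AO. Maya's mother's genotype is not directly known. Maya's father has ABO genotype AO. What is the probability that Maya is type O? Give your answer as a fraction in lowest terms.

Maya's mother's ABO genotype from BB × AO: 1/2 AB, 1/2 BO.
Crossing each possibility with the father AO and summing P(type O): 1/2·0 + 1/2·1/4 = 1/8.

1/8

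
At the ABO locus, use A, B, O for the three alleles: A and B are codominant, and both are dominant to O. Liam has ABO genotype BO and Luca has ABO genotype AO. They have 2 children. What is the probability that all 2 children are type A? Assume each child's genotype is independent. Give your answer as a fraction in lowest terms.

1/16

ABO cross BO × AO → 1/4 O, 1/4 A, 1/4 B, 1/4 AB.
So P(type A) = 1/4 per child.
All 2 independent: (1/4)^2 = 1/16.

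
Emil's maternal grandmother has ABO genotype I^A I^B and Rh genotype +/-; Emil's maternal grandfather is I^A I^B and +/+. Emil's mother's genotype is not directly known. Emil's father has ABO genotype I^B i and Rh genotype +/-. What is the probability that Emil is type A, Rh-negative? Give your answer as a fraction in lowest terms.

1/32

Emil's mother's ABO genotype from I^A I^B × I^A I^B: 1/4 I^A I^A, 1/2 I^A I^B, 1/4 I^B I^B.
Crossing each possibility with the father I^B i and summing P(type A): 1/4·1/2 + 1/2·1/4 + 1/4·0 = 1/4.
Similarly for Rh via the mother's Rh distribution: P(Rh-) = 1/8.
Independent loci: 1/4 × 1/8 = 1/32.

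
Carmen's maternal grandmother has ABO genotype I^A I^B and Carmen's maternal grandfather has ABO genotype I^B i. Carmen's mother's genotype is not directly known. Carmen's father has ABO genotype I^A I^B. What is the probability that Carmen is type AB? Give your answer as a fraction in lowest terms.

Carmen's mother's ABO genotype from I^A I^B × I^B i: 1/4 I^A I^B, 1/4 I^A i, 1/4 I^B I^B, 1/4 I^B i.
Crossing each possibility with the father I^A I^B and summing P(type AB): 1/4·1/2 + 1/4·1/4 + 1/4·1/2 + 1/4·1/4 = 3/8.

3/8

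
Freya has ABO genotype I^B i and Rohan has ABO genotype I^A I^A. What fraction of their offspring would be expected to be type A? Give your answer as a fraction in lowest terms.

1/2

ABO cross I^B i × I^A I^A → offspring phenotypes: 1/2 A, 1/2 AB.
So P(type A) = 1/2.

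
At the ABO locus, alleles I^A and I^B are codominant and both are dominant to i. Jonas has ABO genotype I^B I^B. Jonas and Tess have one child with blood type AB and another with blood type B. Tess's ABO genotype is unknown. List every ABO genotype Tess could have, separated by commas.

I^A I^B, I^A i

For each candidate genotype of Tess, check whether crossing it with I^B I^B can produce every observed child phenotype.
  I^A I^A → possible child types {AB} ✗
  I^A I^B → possible child types {B, AB} ✓
  I^A i → possible child types {B, AB} ✓
  I^B I^B → possible child types {B} ✗
  I^B i → possible child types {B} ✗
  i i → possible child types {B} ✗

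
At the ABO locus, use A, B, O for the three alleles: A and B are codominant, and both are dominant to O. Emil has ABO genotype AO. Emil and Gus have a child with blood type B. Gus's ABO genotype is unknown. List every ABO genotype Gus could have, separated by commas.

AB, BB, BO

For each candidate genotype of Gus, check whether crossing it with AO can produce every observed child phenotype.
  AA → possible child types {A} ✗
  AB → possible child types {A, B, AB} ✓
  AO → possible child types {O, A} ✗
  BB → possible child types {B, AB} ✓
  BO → possible child types {O, A, B, AB} ✓
  OO → possible child types {O, A} ✗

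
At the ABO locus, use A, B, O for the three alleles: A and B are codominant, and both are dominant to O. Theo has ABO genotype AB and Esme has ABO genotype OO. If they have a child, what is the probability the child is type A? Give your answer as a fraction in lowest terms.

ABO cross AB × OO → offspring phenotypes: 1/2 A, 1/2 B.
So P(type A) = 1/2.

1/2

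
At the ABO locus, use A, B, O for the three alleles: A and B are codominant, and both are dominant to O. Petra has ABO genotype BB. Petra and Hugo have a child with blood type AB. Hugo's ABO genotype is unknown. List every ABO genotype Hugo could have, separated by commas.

For each candidate genotype of Hugo, check whether crossing it with BB can produce every observed child phenotype.
  AA → possible child types {AB} ✓
  AB → possible child types {B, AB} ✓
  AO → possible child types {B, AB} ✓
  BB → possible child types {B} ✗
  BO → possible child types {B} ✗
  OO → possible child types {B} ✗

AA, AB, AO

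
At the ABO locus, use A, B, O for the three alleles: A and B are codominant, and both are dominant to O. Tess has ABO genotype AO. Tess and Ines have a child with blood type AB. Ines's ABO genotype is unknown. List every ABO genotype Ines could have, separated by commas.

For each candidate genotype of Ines, check whether crossing it with AO can produce every observed child phenotype.
  AA → possible child types {A} ✗
  AB → possible child types {A, B, AB} ✓
  AO → possible child types {O, A} ✗
  BB → possible child types {B, AB} ✓
  BO → possible child types {O, A, B, AB} ✓
  OO → possible child types {O, A} ✗

AB, BB, BO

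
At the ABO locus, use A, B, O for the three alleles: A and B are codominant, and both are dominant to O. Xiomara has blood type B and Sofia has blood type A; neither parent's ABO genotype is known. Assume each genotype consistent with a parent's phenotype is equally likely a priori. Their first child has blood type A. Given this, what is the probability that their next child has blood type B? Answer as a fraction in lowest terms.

1/12

Possible genotypes: Xiomara ∈ {BB, BO}; Sofia ∈ {AA, AO}.
Weight each parental genotype pair by prior × P(type-A child):
  BO × AA: posterior weight 2/3; P(next child type B) = 0.
  BO × AO: posterior weight 1/3; P(next child type B) = 1/4.
Weighted sum = 1/12.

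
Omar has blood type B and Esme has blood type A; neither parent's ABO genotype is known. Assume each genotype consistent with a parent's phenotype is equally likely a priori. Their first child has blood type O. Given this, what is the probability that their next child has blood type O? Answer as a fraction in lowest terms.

1/4

Possible genotypes: Omar ∈ {BB, BO}; Esme ∈ {AA, AO}.
Weight each parental genotype pair by prior × P(type-O child):
  BO × AO: posterior weight 1; P(next child type O) = 1/4.
Weighted sum = 1/4.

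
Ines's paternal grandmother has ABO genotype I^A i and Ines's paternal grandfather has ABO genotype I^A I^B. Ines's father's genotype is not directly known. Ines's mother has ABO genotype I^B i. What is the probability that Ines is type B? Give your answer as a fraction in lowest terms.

3/8

Ines's father's ABO genotype from I^A i × I^A I^B: 1/4 I^A I^A, 1/4 I^A I^B, 1/4 I^A i, 1/4 I^B i.
Crossing each possibility with the mother I^B i and summing P(type B): 1/4·0 + 1/4·1/2 + 1/4·1/4 + 1/4·3/4 = 3/8.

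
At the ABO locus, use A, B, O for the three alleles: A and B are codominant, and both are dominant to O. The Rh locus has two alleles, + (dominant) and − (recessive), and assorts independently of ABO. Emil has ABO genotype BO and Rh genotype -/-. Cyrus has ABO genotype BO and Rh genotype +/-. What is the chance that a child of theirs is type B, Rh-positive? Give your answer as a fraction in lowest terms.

3/8

ABO cross BO × BO → offspring phenotypes: 1/4 O, 3/4 B.
Rh cross -/- × +/- → 1/2 Rh+, 1/2 Rh-.
Independent loci: P(type B, Rh-positive) = 3/4 × 1/2 = 3/8.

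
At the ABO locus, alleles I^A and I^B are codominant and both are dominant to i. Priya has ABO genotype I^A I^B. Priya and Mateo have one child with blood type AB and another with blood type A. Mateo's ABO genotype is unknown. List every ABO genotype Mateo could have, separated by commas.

For each candidate genotype of Mateo, check whether crossing it with I^A I^B can produce every observed child phenotype.
  I^A I^A → possible child types {A, AB} ✓
  I^A I^B → possible child types {A, B, AB} ✓
  I^A i → possible child types {A, B, AB} ✓
  I^B I^B → possible child types {B, AB} ✗
  I^B i → possible child types {A, B, AB} ✓
  i i → possible child types {A, B} ✗

I^A I^A, I^A I^B, I^A i, I^B i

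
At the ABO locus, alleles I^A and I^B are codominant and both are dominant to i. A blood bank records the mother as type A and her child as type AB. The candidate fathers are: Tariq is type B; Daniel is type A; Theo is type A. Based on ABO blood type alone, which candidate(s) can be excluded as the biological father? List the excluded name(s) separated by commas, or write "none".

A candidate is excluded only if no genotype consistent with his phenotype could produce a type AB child with a type A mother.
Daniel (type A): no genotype consistent with that phenotype can produce a type-AB child with a type-A mother.
Theo (type A): no genotype consistent with that phenotype can produce a type-AB child with a type-A mother.

Daniel, Theo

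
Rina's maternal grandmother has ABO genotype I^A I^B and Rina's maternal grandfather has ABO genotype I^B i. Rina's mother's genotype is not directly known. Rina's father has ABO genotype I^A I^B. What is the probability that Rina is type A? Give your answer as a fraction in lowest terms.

Rina's mother's ABO genotype from I^A I^B × I^B i: 1/4 I^A I^B, 1/4 I^A i, 1/4 I^B I^B, 1/4 I^B i.
Crossing each possibility with the father I^A I^B and summing P(type A): 1/4·1/4 + 1/4·1/2 + 1/4·0 + 1/4·1/4 = 1/4.

1/4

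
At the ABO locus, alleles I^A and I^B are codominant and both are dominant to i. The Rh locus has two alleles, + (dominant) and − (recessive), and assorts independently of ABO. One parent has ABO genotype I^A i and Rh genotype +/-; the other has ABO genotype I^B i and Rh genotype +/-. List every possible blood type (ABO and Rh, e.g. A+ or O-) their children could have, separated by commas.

Gametes from I^A i × I^B i give offspring ABO genotypes I^A I^B, I^A i, I^B i, i i, i.e. phenotypes O, A, B, AB.
Rh cross +/- × +/- → phenotypes Rh+, Rh-.
Combining independently: O+, O-, A+, A-, B+, B-, AB+, AB-.

O+, O-, A+, A-, B+, B-, AB+, AB-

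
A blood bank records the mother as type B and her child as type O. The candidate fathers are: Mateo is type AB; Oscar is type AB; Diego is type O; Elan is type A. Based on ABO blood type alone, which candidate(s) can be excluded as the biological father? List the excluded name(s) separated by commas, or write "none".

A candidate is excluded only if no genotype consistent with his phenotype could produce a type O child with a type B mother.
Mateo (type AB): no genotype consistent with that phenotype can produce a type-O child with a type-B mother.
Oscar (type AB): no genotype consistent with that phenotype can produce a type-O child with a type-B mother.

Mateo, Oscar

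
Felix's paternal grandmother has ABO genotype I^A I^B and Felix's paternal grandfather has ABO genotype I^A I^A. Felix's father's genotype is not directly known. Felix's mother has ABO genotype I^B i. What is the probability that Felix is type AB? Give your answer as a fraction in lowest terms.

Felix's father's ABO genotype from I^A I^B × I^A I^A: 1/2 I^A I^A, 1/2 I^A I^B.
Crossing each possibility with the mother I^B i and summing P(type AB): 1/2·1/2 + 1/2·1/4 = 3/8.

3/8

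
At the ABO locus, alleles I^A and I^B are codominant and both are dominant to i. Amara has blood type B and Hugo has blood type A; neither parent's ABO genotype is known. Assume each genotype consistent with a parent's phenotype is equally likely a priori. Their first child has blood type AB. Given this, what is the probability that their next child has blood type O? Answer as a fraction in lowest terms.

Possible genotypes: Amara ∈ {I^B I^B, I^B i}; Hugo ∈ {I^A I^A, I^A i}.
Weight each parental genotype pair by prior × P(type-AB child):
  I^B I^B × I^A I^A: posterior weight 4/9; P(next child type O) = 0.
  I^B I^B × I^A i: posterior weight 2/9; P(next child type O) = 0.
  I^B i × I^A I^A: posterior weight 2/9; P(next child type O) = 0.
  I^B i × I^A i: posterior weight 1/9; P(next child type O) = 1/4.
Weighted sum = 1/36.

1/36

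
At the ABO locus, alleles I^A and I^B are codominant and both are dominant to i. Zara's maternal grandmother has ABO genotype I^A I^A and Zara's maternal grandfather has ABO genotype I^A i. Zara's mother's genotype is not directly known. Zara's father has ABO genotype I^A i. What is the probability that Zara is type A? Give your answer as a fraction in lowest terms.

Zara's mother's ABO genotype from I^A I^A × I^A i: 1/2 I^A I^A, 1/2 I^A i.
Crossing each possibility with the father I^A i and summing P(type A): 1/2·1 + 1/2·3/4 = 7/8.

7/8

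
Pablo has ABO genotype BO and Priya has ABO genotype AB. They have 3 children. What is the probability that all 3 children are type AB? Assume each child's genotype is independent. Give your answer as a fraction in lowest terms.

ABO cross BO × AB → 1/4 A, 1/2 B, 1/4 AB.
So P(type AB) = 1/4 per child.
All 3 independent: (1/4)^3 = 1/64.

1/64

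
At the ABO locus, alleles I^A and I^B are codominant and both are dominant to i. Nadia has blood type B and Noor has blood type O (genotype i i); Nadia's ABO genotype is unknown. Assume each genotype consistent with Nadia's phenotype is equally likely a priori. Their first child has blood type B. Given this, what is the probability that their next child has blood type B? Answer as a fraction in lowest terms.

Possible genotypes: Nadia ∈ {I^B I^B, I^B i}; Noor ∈ {i i}.
Weight each parental genotype pair by prior × P(type-B child):
  I^B I^B × i i: posterior weight 2/3; P(next child type B) = 1.
  I^B i × i i: posterior weight 1/3; P(next child type B) = 1/2.
Weighted sum = 5/6.

5/6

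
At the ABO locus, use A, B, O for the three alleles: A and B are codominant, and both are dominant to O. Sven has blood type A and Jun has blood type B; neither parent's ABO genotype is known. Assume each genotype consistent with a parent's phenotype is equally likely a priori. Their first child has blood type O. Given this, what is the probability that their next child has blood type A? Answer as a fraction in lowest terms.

Possible genotypes: Sven ∈ {AA, AO}; Jun ∈ {BB, BO}.
Weight each parental genotype pair by prior × P(type-O child):
  AO × BO: posterior weight 1; P(next child type A) = 1/4.
Weighted sum = 1/4.

1/4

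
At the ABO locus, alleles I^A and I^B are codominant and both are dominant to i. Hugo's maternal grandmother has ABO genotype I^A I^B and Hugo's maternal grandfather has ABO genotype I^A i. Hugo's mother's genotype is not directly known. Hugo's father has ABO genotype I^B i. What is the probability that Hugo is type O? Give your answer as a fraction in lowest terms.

1/8

Hugo's mother's ABO genotype from I^A I^B × I^A i: 1/4 I^A I^A, 1/4 I^A I^B, 1/4 I^A i, 1/4 I^B i.
Crossing each possibility with the father I^B i and summing P(type O): 1/4·0 + 1/4·0 + 1/4·1/4 + 1/4·1/4 = 1/8.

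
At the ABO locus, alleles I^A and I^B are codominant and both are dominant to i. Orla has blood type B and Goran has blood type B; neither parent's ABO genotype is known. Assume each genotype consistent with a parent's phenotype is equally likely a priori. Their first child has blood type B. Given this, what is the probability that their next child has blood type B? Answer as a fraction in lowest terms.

19/20

Possible genotypes: Orla ∈ {I^B I^B, I^B i}; Goran ∈ {I^B I^B, I^B i}.
Weight each parental genotype pair by prior × P(type-B child):
  I^B I^B × I^B I^B: posterior weight 4/15; P(next child type B) = 1.
  I^B I^B × I^B i: posterior weight 4/15; P(next child type B) = 1.
  I^B i × I^B I^B: posterior weight 4/15; P(next child type B) = 1.
  I^B i × I^B i: posterior weight 1/5; P(next child type B) = 3/4.
Weighted sum = 19/20.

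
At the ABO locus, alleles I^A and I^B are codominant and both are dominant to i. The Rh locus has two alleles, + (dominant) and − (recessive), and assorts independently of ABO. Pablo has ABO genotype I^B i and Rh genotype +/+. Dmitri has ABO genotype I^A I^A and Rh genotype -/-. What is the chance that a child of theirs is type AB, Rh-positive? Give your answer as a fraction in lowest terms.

ABO cross I^B i × I^A I^A → offspring phenotypes: 1/2 A, 1/2 AB.
Rh cross +/+ × -/- → 1 Rh+.
Independent loci: P(type AB, Rh-positive) = 1/2 × 1 = 1/2.

1/2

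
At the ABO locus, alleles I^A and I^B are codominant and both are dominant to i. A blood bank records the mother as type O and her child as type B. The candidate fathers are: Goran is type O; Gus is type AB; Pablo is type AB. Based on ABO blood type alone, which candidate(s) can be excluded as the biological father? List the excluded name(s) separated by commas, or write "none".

Goran

A candidate is excluded only if no genotype consistent with his phenotype could produce a type B child with a type O mother.
Goran (type O): no genotype consistent with that phenotype can produce a type-B child with a type-O mother.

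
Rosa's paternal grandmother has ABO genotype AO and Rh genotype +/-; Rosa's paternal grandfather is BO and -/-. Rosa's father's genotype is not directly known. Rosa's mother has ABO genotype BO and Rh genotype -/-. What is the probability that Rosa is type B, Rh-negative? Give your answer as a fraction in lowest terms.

Rosa's father's ABO genotype from AO × BO: 1/4 AB, 1/4 AO, 1/4 BO, 1/4 OO.
Crossing each possibility with the mother BO and summing P(type B): 1/4·1/2 + 1/4·1/4 + 1/4·3/4 + 1/4·1/2 = 1/2.
Similarly for Rh via the father's Rh distribution: P(Rh-) = 3/4.
Independent loci: 1/2 × 3/4 = 3/8.

3/8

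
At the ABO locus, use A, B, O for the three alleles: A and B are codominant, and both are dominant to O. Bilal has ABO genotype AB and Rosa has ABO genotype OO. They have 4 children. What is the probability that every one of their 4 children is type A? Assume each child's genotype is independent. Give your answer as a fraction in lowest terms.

ABO cross AB × OO → 1/2 A, 1/2 B.
So P(type A) = 1/2 per child.
All 4 independent: (1/2)^4 = 1/16.

1/16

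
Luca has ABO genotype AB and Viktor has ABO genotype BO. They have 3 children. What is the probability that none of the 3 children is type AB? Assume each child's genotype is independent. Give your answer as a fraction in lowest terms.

ABO cross AB × BO → 1/4 A, 1/2 B, 1/4 AB.
So P(type AB) = 1/4 per child.
P(not type AB) = 3/4 for one child; (3/4)^3 = 27/64.

27/64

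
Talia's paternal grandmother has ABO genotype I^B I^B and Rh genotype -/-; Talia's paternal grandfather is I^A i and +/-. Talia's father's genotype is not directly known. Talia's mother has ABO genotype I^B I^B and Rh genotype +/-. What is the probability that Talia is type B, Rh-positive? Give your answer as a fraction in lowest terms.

15/32

Talia's father's ABO genotype from I^B I^B × I^A i: 1/2 I^A I^B, 1/2 I^B i.
Crossing each possibility with the mother I^B I^B and summing P(type B): 1/2·1/2 + 1/2·1 = 3/4.
Similarly for Rh via the father's Rh distribution: P(Rh+) = 5/8.
Independent loci: 3/4 × 5/8 = 15/32.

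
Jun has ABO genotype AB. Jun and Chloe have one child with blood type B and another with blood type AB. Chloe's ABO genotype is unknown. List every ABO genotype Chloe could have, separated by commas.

For each candidate genotype of Chloe, check whether crossing it with AB can produce every observed child phenotype.
  AA → possible child types {A, AB} ✗
  AB → possible child types {A, B, AB} ✓
  AO → possible child types {A, B, AB} ✓
  BB → possible child types {B, AB} ✓
  BO → possible child types {A, B, AB} ✓
  OO → possible child types {A, B} ✗

AB, AO, BB, BO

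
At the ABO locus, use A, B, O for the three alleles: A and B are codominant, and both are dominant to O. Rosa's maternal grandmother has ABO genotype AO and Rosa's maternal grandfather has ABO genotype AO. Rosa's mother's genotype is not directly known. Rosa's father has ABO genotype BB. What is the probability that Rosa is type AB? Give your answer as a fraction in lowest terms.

Rosa's mother's ABO genotype from AO × AO: 1/4 AA, 1/2 AO, 1/4 OO.
Crossing each possibility with the father BB and summing P(type AB): 1/4·1 + 1/2·1/2 + 1/4·0 = 1/2.

1/2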